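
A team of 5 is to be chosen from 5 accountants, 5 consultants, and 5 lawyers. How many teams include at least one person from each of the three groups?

2250

Total 5-person selections from all 15: C(15,5) = 3003.
Selections missing a whole group: no accountants → C(10,5) = 252; no consultants → C(10,5) = 252; no lawyers → C(10,5) = 252.
Add back selections omitting two groups (i.e. drawn from a single group): C(5,5) + C(5,5) + C(5,5) = 3.
By inclusion–exclusion: 3003 − 756 + 3 = 2250.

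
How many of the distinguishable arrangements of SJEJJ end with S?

4

With the last slot taken by S, it remains to arrange the other 4 letters (JEJJ).
Those 4 letters have J appearing 3 times, giving (4)!/(3!) = 4.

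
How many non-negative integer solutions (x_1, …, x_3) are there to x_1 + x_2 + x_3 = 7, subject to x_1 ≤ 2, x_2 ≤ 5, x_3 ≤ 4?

12

Ignoring the caps, the number of non-negative solutions to x_1+…+x_3 = 7 is C(9,2) = 36.
Subtract solutions that violate a single cap (substitute x_i' = x_i − (cap_i+1)): x_1 ≥ 3 gives C(6,2) = 15; x_2 ≥ 6 gives C(3,2) = 3; x_3 ≥ 5 gives C(4,2) = 6. Together 24.
No two caps can be exceeded simultaneously, so the pair terms are all 0.
By inclusion–exclusion the count is 36 − 24 + 0 = 12.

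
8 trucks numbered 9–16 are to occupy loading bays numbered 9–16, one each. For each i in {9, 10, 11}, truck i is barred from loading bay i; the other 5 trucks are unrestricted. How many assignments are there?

Let Aᵢ (for i ∈ {9, 10, 11}) be the placements that put truck i in its forbidden loading bay. Any j of these fix j positions, leaving (8−j)! ways to fill the rest, and there are C(3,j) ways to pick which j.
By inclusion–exclusion, the number of valid placements is Σ_{j=0}^{3} (−1)^j C(3,j)·(8−j)!.
Computing: 40320 − 15120 + 2160 − 120 = 27240.

27240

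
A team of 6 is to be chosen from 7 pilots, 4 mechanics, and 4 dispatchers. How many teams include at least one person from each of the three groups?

4060

Total 6-person selections from all 15: C(15,6) = 5005.
Subtract selections that omit an entire group: no pilots → C(8,6) = 28; no mechanics → C(11,6) = 462; no dispatchers → C(11,6) = 462.
Add back selections omitting two groups (i.e. drawn from a single group): C(7,6) + C(4,6) + C(4,6) = 7.
By inclusion–exclusion: 5005 − 952 + 7 = 4060.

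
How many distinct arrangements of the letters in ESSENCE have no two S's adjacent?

Total arrangements of ESSENCE: 7!/(3!·2!) = 420.
If the two S's are adjacent, glue them into one block, leaving 6 items to arrange: (6)!/(3!) = 120 ways.
Subtracting, 420 − 120 = 300 arrangements keep the S's apart.

300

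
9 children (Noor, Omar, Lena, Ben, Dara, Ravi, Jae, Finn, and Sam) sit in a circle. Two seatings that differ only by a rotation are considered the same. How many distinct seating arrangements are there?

40320

Seat Noor anywhere (absorbing the rotational symmetry), then permute the other 8: (8)! = 40320.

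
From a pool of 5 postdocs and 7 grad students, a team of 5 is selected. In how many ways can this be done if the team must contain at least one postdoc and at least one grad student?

770

Total 5-person selections from all 12: C(12,5) = 792.
Subtract selections that omit an entire group: no postdocs → C(7,5) = 21; no grad students → C(5,5) = 1.
Both groups omitted at once is impossible, so 792 − 22 = 770.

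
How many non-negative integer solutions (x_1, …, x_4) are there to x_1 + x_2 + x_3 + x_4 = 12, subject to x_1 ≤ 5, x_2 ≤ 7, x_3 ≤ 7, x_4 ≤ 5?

Without the upper bounds there are C(15,3) = 455 ways to split 12 among 4 variables.
Subtract solutions that violate a single cap (substitute x_i' = x_i − (cap_i+1)): x_1 ≥ 6 gives C(9,3) = 84; x_2 ≥ 8 gives C(7,3) = 35; x_3 ≥ 8 gives C(7,3) = 35; x_4 ≥ 6 gives C(9,3) = 84. Together 238.
Add back pairs where two caps are both exceeded: 0 + 0 + 1 + 0 + 0 + 0 = 1.
By inclusion–exclusion the count is 455 − 238 + 1 = 218.

218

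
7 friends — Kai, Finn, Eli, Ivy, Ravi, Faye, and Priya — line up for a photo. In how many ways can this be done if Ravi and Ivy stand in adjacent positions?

1440

Place the 5 others and the Ravi-Ivy pair as 6 objects in a line; the pair has 2 internal arrangements.
That gives 2 × 6! = 2 × 720 = 1440.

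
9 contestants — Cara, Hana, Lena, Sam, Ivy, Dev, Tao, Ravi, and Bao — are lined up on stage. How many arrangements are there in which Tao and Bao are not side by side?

There are 9! = 362880 arrangements in all. If Tao and Bao are adjacent, merging them into one block gives 2·(8)! = 80640 arrangements.
So 362880 − 80640 = 282240 arrangements keep them apart.

282240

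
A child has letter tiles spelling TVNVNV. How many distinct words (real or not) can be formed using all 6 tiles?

60

The 6 letters of TVNVNV have repeats: N appearing twice and V appearing 3 times.
So there are 6! / (3!·2!) = 60 distinguishable arrangements.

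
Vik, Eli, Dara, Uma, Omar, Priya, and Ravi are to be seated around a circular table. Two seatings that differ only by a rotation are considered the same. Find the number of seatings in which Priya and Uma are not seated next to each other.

Without the restriction there are (6)! = 720 seatings.
Seatings with Priya beside Uma: treat them as a block with 2 internal orders, giving 2 × (5)! = 240.
Subtracting, 720 − 240 = 480.

480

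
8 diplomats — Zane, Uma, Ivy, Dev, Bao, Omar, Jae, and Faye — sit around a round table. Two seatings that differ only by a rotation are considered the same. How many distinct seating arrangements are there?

Fix one person's seat to break rotational symmetry; the remaining 7 people can be arranged in (7)! = 5040 ways.

5040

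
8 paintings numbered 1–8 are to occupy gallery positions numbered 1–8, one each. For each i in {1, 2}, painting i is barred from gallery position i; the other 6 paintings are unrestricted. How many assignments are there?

30960

Let Aᵢ (for i ∈ {1, 2}) be the placements that put painting i in its forbidden gallery position. Any j of these fix j positions, leaving (8−j)! ways to fill the rest, and there are C(2,j) ways to pick which j.
By inclusion–exclusion, the number of valid placements is Σ_{j=0}^{2} (−1)^j C(2,j)·(8−j)!.
Computing: 40320 − 10080 + 720 = 30960.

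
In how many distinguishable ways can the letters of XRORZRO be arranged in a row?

420

Letter multiplicities in XRORZRO: O×2, R×3, X×1, Z×1.
The number of distinct arrangements is 7!/(3!·2!) = 5040/12 = 420.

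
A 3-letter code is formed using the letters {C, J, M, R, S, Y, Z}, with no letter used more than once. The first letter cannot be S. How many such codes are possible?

The first letter has 7−1 = 6 choices (anything except S).
The remaining 2 letters are filled from the other 6 symbols without repetition: 6 × 5 = 30.
Total: 6 × 30 = 180.

180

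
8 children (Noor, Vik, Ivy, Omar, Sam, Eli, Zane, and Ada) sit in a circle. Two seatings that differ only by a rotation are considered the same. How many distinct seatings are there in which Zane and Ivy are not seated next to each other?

Without the restriction there are (7)! = 5040 seatings.
Those with Zane next to Ivy: fuse the pair into one unit and seat 7 units around a circle — 2·(6)! = 1440.
Subtracting, 5040 − 1440 = 3600.

3600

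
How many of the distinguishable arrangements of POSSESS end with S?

Fix S in the last position and arrange the remaining 6 letters.
Those 6 letters have S appearing 3 times, giving (6)!/(3!) = 120.

120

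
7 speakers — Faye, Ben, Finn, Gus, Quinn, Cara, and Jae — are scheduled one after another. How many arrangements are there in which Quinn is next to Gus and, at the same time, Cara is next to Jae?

480

Treat {Quinn,Gus} as one block (2 orders) and {Cara,Jae} as another (2 orders).
That leaves 5 units to arrange: 2 × 2 × 5! = 4 × 120 = 480.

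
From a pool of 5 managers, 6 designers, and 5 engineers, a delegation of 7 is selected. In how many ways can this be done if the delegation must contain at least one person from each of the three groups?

10660

With no constraint there are C(16,7) = 11440 possible selections.
Selections missing a whole group: no managers → C(11,7) = 330; no designers → C(10,7) = 120; no engineers → C(11,7) = 330.
Add back selections omitting two groups (i.e. drawn from a single group): C(5,7) + C(6,7) + C(5,7) = 0.
By inclusion–exclusion: 11440 − 780 + 0 = 10660.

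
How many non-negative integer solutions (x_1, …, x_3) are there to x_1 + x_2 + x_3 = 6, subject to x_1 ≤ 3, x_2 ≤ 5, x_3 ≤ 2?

11

Without the upper bounds there are C(8,2) = 28 ways to split 6 among 3 variables.
Subtract solutions that violate a single cap (substitute x_i' = x_i − (cap_i+1)): x_1 ≥ 4 gives C(4,2) = 6; x_2 ≥ 6 gives C(2,2) = 1; x_3 ≥ 3 gives C(5,2) = 10. Together 17.
No two caps can be exceeded simultaneously, so the pair terms are all 0.
By inclusion–exclusion the count is 28 − 17 + 0 = 11.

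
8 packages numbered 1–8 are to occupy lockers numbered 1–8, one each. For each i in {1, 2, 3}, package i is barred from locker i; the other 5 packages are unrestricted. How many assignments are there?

Let Aᵢ (for i ∈ {1, 2, 3}) be the placements that put package i in its forbidden locker. Any j of these fix j positions, leaving (8−j)! ways to fill the rest, and there are C(3,j) ways to pick which j.
By inclusion–exclusion, the number of valid placements is Σ_{j=0}^{3} (−1)^j C(3,j)·(8−j)!.
Computing: 40320 − 15120 + 2160 − 120 = 27240.

27240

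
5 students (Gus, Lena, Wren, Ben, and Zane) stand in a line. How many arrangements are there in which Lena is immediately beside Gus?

Glue Lena and Gus into one block (2 internal orders), leaving 4 units to arrange in a row.
So the count is 2·(4)! = 48.

48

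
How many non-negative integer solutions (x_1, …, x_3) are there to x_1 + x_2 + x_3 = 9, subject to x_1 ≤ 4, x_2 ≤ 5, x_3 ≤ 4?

15

By stars and bars, unrestricted non-negative solutions to x_1+…+x_3 = 9 number C(9+2,2) = 55.
Subtract solutions that violate a single cap (substitute x_i' = x_i − (cap_i+1)): x_1 ≥ 5 gives C(6,2) = 15; x_2 ≥ 6 gives C(5,2) = 10; x_3 ≥ 5 gives C(6,2) = 15. Together 40.
No two caps can be exceeded simultaneously, so the pair terms are all 0.
By inclusion–exclusion the count is 55 − 40 + 0 = 15.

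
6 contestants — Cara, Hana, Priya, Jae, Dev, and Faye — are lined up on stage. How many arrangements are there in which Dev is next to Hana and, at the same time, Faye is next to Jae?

96

Treat {Dev,Hana} as one block (2 orders) and {Faye,Jae} as another (2 orders).
That leaves 4 units to arrange: 2 × 2 × 4! = 4 × 24 = 96.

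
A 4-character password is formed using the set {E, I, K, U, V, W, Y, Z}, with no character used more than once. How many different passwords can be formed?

1680

This is a permutation of 4 out of 8: P(8,4) = 8!/4!.
That product is 8 × 7 × 6 × 5 = 1680.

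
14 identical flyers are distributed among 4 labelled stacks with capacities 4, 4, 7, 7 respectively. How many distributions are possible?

Ignoring the caps, the number of non-negative solutions to x_1+…+x_4 = 14 is C(17,3) = 680.
Subtract solutions that violate a single cap (substitute x_i' = x_i − (cap_i+1)): x_1 ≥ 5 gives C(12,3) = 220; x_2 ≥ 5 gives C(12,3) = 220; x_3 ≥ 8 gives C(9,3) = 84; x_4 ≥ 8 gives C(9,3) = 84. Together 608.
Add back pairs where two caps are both exceeded: 35 + 4 + 4 + 4 + 4 + 0 = 51.
By inclusion–exclusion the count is 680 − 608 + 51 = 123.

123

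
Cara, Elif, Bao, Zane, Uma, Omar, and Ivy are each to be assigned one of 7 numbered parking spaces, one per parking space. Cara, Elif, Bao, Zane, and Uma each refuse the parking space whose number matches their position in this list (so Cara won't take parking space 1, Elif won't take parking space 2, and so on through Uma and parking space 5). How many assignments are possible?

2428

Let Aᵢ (for 1 ≤ i ≤ 5) be the placements that put person i in their forbidden parking space. Any j of these fix j positions, leaving (7−j)! ways to fill the rest, and there are C(5,j) ways to pick which j.
By inclusion–exclusion, the number of valid placements is Σ_{j=0}^{5} (−1)^j C(5,j)·(7−j)!.
Computing: 5040 − 3600 + 1200 − 240 + 30 − 2 = 2428.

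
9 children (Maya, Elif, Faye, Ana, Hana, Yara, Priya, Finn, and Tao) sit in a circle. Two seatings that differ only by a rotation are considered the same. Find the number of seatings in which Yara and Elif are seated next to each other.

Treat {Yara, Elif} as one unit (2 internal orders) and seat the resulting 8 units around the table: (7)! circular arrangements.
So 2 × (7)! = 2 × 5040 = 10080.

10080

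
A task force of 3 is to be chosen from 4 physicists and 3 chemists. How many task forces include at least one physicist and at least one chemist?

30

Total 3-person selections from all 7: C(7,3) = 35.
Selections missing a whole group: no physicists → C(3,3) = 1; no chemists → C(4,3) = 4.
Both groups omitted at once is impossible, so 35 − 5 = 30.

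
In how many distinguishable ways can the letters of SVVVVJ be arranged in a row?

30

SVVVVJ has 6 letters with V appearing 4 times.
So there are 6! / (4!) = 30 distinguishable arrangements.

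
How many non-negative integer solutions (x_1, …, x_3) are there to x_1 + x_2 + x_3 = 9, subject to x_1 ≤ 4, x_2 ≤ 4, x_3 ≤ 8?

By stars and bars, unrestricted non-negative solutions to x_1+…+x_3 = 9 number C(9+2,2) = 55.
Subtract solutions that violate a single cap (substitute x_i' = x_i − (cap_i+1)): x_1 ≥ 5 gives C(6,2) = 15; x_2 ≥ 5 gives C(6,2) = 15; x_3 ≥ 9 gives C(2,2) = 1. Together 31.
No two caps can be exceeded simultaneously, so the pair terms are all 0.
By inclusion–exclusion the count is 55 − 31 + 0 = 24.

24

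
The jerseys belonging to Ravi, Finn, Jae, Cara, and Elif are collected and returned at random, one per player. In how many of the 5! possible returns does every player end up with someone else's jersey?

Let Aᵢ be the assignments in which player i gets their old jersey. We want the size of the complement of A₁∪…∪A_5.
By inclusion–exclusion this is Σ_{j=0}^{5} (−1)^j C(5,j)·(5−j)!.
Computing: 120 − 120 + 60 − 20 + 5 − 1 = 44.

44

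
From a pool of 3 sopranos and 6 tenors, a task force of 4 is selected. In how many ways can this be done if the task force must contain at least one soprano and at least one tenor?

111

With no constraint there are C(9,4) = 126 possible selections.
Subtract selections that omit an entire group: no sopranos → C(6,4) = 15; no tenors → C(3,4) = 0.
Both groups omitted at once is impossible, so 126 − 15 = 111.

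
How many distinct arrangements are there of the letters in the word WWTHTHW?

WWTHTHW has 7 letters with H appearing twice, T appearing twice, and W appearing 3 times.
Dividing 7! = 5040 by 3!·2!·2! = 24 for the repeated letters gives 210.

210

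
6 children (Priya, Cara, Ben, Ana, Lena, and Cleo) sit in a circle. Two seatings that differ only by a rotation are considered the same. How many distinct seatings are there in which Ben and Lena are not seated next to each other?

Without the restriction there are (5)! = 120 seatings.
Seatings with Ben beside Lena: treat them as a block with 2 internal orders, giving 2 × (4)! = 48.
Subtracting, 120 − 48 = 72.

72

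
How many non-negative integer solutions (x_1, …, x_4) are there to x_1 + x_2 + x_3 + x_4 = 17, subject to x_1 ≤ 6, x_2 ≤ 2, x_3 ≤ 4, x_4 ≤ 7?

By stars and bars, unrestricted non-negative solutions to x_1+…+x_4 = 17 number C(17+3,3) = 1140.
Subtract solutions that violate a single cap (substitute x_i' = x_i − (cap_i+1)): x_1 ≥ 7 gives C(13,3) = 286; x_2 ≥ 3 gives C(17,3) = 680; x_3 ≥ 5 gives C(15,3) = 455; x_4 ≥ 8 gives C(12,3) = 220. Together 1641.
Add back pairs where two caps are both exceeded: 120 + 56 + 10 + 220 + 84 + 35 = 525.
Subtract triples: 10 + 0 + 0 + 4 = 14.
By inclusion–exclusion the count is 1140 − 1641 + 525 − 14 = 10.

10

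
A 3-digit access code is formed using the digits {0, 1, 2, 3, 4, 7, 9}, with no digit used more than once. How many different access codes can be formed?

With no repetition, fill the 3 digits in order: 7 choices, then 6, down to 5.
That product is 7 × 6 × 5 = 210.

210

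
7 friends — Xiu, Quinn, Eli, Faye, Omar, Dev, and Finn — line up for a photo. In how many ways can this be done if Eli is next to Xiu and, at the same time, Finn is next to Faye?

Treat {Eli,Xiu} as one block (2 orders) and {Finn,Faye} as another (2 orders).
That leaves 5 units to arrange: 2 × 2 × 5! = 4 × 120 = 480.

480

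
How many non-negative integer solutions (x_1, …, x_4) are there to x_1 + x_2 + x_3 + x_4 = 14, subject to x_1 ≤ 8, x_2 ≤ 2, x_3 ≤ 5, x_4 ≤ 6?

80

Without the upper bounds there are C(17,3) = 680 ways to split 14 among 4 variables.
Subtract solutions that violate a single cap (substitute x_i' = x_i − (cap_i+1)): x_1 ≥ 9 gives C(8,3) = 56; x_2 ≥ 3 gives C(14,3) = 364; x_3 ≥ 6 gives C(11,3) = 165; x_4 ≥ 7 gives C(10,3) = 120. Together 705.
Add back pairs where two caps are both exceeded: 10 + 0 + 0 + 56 + 35 + 4 = 105.
By inclusion–exclusion the count is 680 − 705 + 105 = 80.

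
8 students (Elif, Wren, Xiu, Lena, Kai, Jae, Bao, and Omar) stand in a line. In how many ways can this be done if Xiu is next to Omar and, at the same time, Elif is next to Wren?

Treat {Xiu,Omar} as one block (2 orders) and {Elif,Wren} as another (2 orders).
That leaves 6 units to arrange: 2 × 2 × 6! = 4 × 720 = 2880.

2880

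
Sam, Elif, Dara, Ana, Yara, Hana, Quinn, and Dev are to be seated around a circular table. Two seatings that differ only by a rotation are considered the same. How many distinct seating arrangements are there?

5040

Seat Sam anywhere (absorbing the rotational symmetry), then permute the other 7: (7)! = 5040.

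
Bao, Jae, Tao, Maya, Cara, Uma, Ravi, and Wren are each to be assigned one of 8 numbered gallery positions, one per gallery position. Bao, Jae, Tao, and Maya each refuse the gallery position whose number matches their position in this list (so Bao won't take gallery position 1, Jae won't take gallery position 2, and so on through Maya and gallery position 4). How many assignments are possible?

Let Aᵢ (for 1 ≤ i ≤ 4) be the placements that put person i in their forbidden gallery position. Any j of these fix j positions, leaving (8−j)! ways to fill the rest, and there are C(4,j) ways to pick which j.
By inclusion–exclusion, the number of valid placements is Σ_{j=0}^{4} (−1)^j C(4,j)·(8−j)!.
Computing: 40320 − 20160 + 4320 − 480 + 24 = 24024.

24024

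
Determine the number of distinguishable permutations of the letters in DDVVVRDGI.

Letter multiplicities in DDVVVRDGI: D×3, G×1, I×1, R×1, V×3.
Dividing 9! = 362880 by 3!·3! = 36 for the repeated letters gives 10080.

10080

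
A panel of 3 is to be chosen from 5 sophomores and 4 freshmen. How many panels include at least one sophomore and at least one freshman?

Unrestricted: C(9,3) = 84 ways to pick any 3 of the 9.
Subtract selections that omit an entire group: no sophomores → C(4,3) = 4; no freshmen → C(5,3) = 10.
Both groups omitted at once is impossible, so 84 − 14 = 70.

70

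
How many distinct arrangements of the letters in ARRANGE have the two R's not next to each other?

900

Total arrangements of ARRANGE: 7!/(2!·2!) = 1260.
Arrangements with the R's together: treat RR as one letter, giving (6)!/(2!) = 360.
Subtracting, 1260 − 360 = 900 arrangements keep the R's apart.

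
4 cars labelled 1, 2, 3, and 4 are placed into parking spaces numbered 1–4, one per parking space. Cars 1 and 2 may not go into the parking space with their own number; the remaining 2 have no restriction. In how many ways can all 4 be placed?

Let Aᵢ (for i ∈ {1, 2}) be the placements that put car i in its forbidden parking space. Any j of these fix j positions, leaving (4−j)! ways to fill the rest, and there are C(2,j) ways to pick which j.
By inclusion–exclusion, the number of valid placements is Σ_{j=0}^{2} (−1)^j C(2,j)·(4−j)!.
Computing: 24 − 12 + 2 = 14.

14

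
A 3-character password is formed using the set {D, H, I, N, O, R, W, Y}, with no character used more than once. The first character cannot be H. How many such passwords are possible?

294

The first character has 8−1 = 7 choices (anything except H).
The remaining 2 characters are filled from the other 7 symbols without repetition: 7 × 6 = 42.
Total: 7 × 42 = 294.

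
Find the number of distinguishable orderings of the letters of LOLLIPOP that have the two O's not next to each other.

There are 8!/(3!·2!·2!) = 1680 arrangements of LOLLIPOP in total.
If the two O's are adjacent, glue them into one block, leaving 7 items to arrange: (7)!/(3!·2!) = 420 ways.
Subtracting, 1680 − 420 = 1260 arrangements keep the O's apart.

1260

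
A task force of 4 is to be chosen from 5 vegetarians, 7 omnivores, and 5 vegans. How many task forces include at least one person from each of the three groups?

Unrestricted: C(17,4) = 2380 ways to pick any 4 of the 17.
Subtract selections that omit an entire group: no vegetarians → C(12,4) = 495; no omnivores → C(10,4) = 210; no vegans → C(12,4) = 495.
Add back selections omitting two groups (i.e. drawn from a single group): C(5,4) + C(7,4) + C(5,4) = 45.
By inclusion–exclusion: 2380 − 1200 + 45 = 1225.

1225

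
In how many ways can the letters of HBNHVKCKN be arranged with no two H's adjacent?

35280

Total arrangements of HBNHVKCKN: 9!/(2!·2!·2!) = 45360.
If the two H's are adjacent, glue them into one block, leaving 8 items to arrange: (8)!/(2!·2!) = 10080 ways.
Hence 45360 − 10080 = 35280.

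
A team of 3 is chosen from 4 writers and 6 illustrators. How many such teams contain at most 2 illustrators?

100

Split by how many illustrators are chosen (0 through 2).
Sum: C(6,0)·C(4,3) + C(6,1)·C(4,2) + C(6,2)·C(4,1) = 4 + 36 + 60 = 100.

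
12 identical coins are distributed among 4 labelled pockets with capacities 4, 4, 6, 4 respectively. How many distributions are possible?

72

Without the upper bounds there are C(15,3) = 455 ways to split 12 among 4 pockets.
Subtract solutions that violate a single cap (substitute x_i' = x_i − (cap_i+1)): x_1 ≥ 5 gives C(10,3) = 120; x_2 ≥ 5 gives C(10,3) = 120; x_3 ≥ 7 gives C(8,3) = 56; x_4 ≥ 5 gives C(10,3) = 120. Together 416.
Add back pairs where two caps are both exceeded: 10 + 1 + 10 + 1 + 10 + 1 = 33.
By inclusion–exclusion the count is 455 − 416 + 33 = 72.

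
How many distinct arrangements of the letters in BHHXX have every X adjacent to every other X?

Treat the 2 copies of X as a single block. The multiset to arrange is then {XX, B, H, H}, 4 items in all.
That gives (4)!/(2!) = 12 arrangements.

12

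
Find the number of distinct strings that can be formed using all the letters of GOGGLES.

Letter multiplicities in GOGGLES: E×1, G×3, L×1, O×1, S×1.
The number of distinct arrangements is 7!/(3!) = 5040/6 = 840.

840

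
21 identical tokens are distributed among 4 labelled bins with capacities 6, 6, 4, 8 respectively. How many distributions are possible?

Ignoring the caps, the number of non-negative solutions to x_1+…+x_4 = 21 is C(24,3) = 2024.
Subtract solutions that violate a single cap (substitute x_i' = x_i − (cap_i+1)): x_1 ≥ 7 gives C(17,3) = 680; x_2 ≥ 7 gives C(17,3) = 680; x_3 ≥ 5 gives C(19,3) = 969; x_4 ≥ 9 gives C(15,3) = 455. Together 2784.
Add back pairs where two caps are both exceeded: 120 + 220 + 56 + 220 + 56 + 120 = 792.
Subtract triples: 10 + 0 + 1 + 1 = 12.
By inclusion–exclusion the count is 2024 − 2784 + 792 − 12 = 20.

20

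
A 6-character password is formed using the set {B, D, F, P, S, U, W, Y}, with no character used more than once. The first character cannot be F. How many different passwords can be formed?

17640

The first character has 8−1 = 7 choices (anything except F).
The remaining 5 characters are filled from the other 7 symbols without repetition: 7 × 6 × 5 × 4 × 3 = 2520.
Total: 7 × 2520 = 17640.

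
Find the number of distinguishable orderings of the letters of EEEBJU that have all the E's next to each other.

24

Treat the 3 copies of E as a single block. The multiset to arrange is then {EEE, B, J, U}, 4 items in all.
All 4 items are distinct, so there are (4)! = 24 arrangements.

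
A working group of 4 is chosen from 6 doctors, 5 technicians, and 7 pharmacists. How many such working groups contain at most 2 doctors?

Split by how many doctors are chosen (0 through 2).
Sum: C(6,0)·C(12,4) + C(6,1)·C(12,3) + C(6,2)·C(12,2) = 495 + 1320 + 990 = 2805.

2805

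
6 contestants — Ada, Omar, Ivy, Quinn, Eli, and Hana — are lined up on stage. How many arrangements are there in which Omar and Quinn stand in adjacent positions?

240

Glue Omar and Quinn into one block (2 internal orders), leaving 5 units to arrange in a row.
That gives 2 × 5! = 2 × 120 = 240.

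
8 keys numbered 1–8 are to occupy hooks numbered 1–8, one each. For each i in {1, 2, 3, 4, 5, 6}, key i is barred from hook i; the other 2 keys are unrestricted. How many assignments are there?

18806

Let Aᵢ (for 1 ≤ i ≤ 6) be the placements that put key i in its forbidden hook. Any j of these fix j positions, leaving (8−j)! ways to fill the rest, and there are C(6,j) ways to pick which j.
By inclusion–exclusion, the number of valid placements is Σ_{j=0}^{6} (−1)^j C(6,j)·(8−j)!.
Computing: 40320 − 30240 + 10800 − 2400 + 360 − 36 + 2 = 18806.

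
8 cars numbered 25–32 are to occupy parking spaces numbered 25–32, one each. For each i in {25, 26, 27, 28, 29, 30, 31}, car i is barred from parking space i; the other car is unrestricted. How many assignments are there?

16687

Let Aᵢ (for 25 ≤ i ≤ 31) be the placements that put car i in its forbidden parking space. Any j of these fix j positions, leaving (8−j)! ways to fill the rest, and there are C(7,j) ways to pick which j.
By inclusion–exclusion, the number of valid placements is Σ_{j=0}^{7} (−1)^j C(7,j)·(8−j)!.
Computing: 40320 − 35280 + 15120 − 4200 + 840 − 126 + 14 − 1 = 16687.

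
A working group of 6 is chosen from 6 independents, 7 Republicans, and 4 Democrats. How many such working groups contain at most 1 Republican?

Split by how many Republicans are chosen (0 through 1).
Sum: C(7,0)·C(10,6) + C(7,1)·C(10,5) = 210 + 1764 = 1974.

1974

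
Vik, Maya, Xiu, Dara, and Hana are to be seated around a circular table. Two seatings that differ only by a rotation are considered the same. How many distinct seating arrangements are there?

24

Seat Vik anywhere (absorbing the rotational symmetry), then permute the other 4: (4)! = 24.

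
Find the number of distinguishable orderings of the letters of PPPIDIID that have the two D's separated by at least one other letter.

420

There are 8!/(3!·3!·2!) = 560 arrangements of PPPIDIID in total.
If the two D's are adjacent, glue them into one block, leaving 7 items to arrange: (7)!/(3!·3!) = 140 ways.
Hence 560 − 140 = 420.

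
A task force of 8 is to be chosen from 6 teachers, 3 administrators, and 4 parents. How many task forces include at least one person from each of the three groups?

1233

With no constraint there are C(13,8) = 1287 possible selections.
Selections missing a whole group: no teachers → C(7,8) = 0; no administrators → C(10,8) = 45; no parents → C(9,8) = 9.
Add back selections omitting two groups (i.e. drawn from a single group): C(6,8) + C(3,8) + C(4,8) = 0.
By inclusion–exclusion: 1287 − 54 + 0 = 1233.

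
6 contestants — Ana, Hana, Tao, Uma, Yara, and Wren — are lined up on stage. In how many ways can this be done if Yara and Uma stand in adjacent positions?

240

Place the 4 others and the Yara-Uma pair as 5 objects in a line; the pair has 2 internal arrangements.
That gives 2 × 5! = 2 × 120 = 240.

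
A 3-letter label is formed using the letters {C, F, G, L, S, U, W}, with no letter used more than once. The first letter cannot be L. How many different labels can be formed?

180

The first letter has 7−1 = 6 choices (anything except L).
The remaining 2 letters are filled from the other 6 symbols without repetition: 6 × 5 = 30.
Total: 6 × 30 = 180.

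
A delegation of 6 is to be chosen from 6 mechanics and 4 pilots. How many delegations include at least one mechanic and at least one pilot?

Unrestricted: C(10,6) = 210 ways to pick any 6 of the 10.
Selections missing a whole group: no mechanics → C(4,6) = 0; no pilots → C(6,6) = 1.
Both groups omitted at once is impossible, so 210 − 1 = 209.

209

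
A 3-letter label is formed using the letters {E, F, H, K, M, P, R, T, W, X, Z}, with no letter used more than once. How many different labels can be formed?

This is a permutation of 3 out of 11: P(11,3) = 11!/8!.
11 × 10 × 9 = 990.

990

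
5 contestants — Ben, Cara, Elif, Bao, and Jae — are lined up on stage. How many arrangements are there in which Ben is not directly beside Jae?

72

Of the 5! = 120 arrangements, those with Ben and Jae adjacent number 2 × 4! = 48 (treat the pair as a block with 2 internal orders).
So 120 − 48 = 72 arrangements keep them apart.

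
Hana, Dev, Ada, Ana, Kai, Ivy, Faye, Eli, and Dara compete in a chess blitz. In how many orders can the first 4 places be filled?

3024

This is an ordered selection of 4 from 9: P(9,4).
That gives 9 × 8 × 7 × 6 = 3024.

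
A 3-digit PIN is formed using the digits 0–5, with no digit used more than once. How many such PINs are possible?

Choose and order 3 of the 6 symbols: the first digit has 6 options, the next 5, then 4.
That product is 6 × 5 × 4 = 120.

120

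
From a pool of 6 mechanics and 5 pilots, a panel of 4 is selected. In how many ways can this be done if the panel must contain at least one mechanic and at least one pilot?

With no constraint there are C(11,4) = 330 possible selections.
Subtract selections that omit an entire group: no mechanics → C(5,4) = 5; no pilots → C(6,4) = 15.
Both groups omitted at once is impossible, so 330 − 20 = 310.

310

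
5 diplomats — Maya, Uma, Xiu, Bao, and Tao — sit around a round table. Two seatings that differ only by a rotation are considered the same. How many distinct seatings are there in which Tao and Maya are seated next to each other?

12

Treat {Tao, Maya} as one unit (2 internal orders) and seat the resulting 4 units around the table: (3)! circular arrangements.
So 2 × (3)! = 2 × 6 = 12.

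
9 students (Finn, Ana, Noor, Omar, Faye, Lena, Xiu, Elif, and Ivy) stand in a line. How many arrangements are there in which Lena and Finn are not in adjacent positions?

282240

There are 9! = 362880 arrangements in all. If Lena and Finn are adjacent, merging them into one block gives 2·(8)! = 80640 arrangements.
Complementary counting: 362880 − 80640 = 282240.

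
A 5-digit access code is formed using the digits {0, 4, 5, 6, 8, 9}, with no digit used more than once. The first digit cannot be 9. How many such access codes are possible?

600

The first digit has 6−1 = 5 choices (anything except 9).
The remaining 4 digits are filled from the other 5 symbols without repetition: 5 × 4 × 3 × 2 = 120.
Total: 5 × 120 = 600.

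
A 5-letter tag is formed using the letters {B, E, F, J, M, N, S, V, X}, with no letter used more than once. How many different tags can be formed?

15120

Choose and order 5 of the 9 symbols: the first letter has 9 options, the next 8, and so on down to 5.
9 × 8 × 7 × 6 × 5 = 15120.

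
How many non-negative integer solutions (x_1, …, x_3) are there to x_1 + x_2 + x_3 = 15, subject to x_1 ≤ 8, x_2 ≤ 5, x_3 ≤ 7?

Ignoring the caps, the number of non-negative solutions to x_1+…+x_3 = 15 is C(17,2) = 136.
Subtract solutions that violate a single cap (substitute x_i' = x_i − (cap_i+1)): x_1 ≥ 9 gives C(8,2) = 28; x_2 ≥ 6 gives C(11,2) = 55; x_3 ≥ 8 gives C(9,2) = 36. Together 119.
Add back pairs where two caps are both exceeded: 1 + 0 + 3 = 4.
By inclusion–exclusion the count is 136 − 119 + 4 = 21.

21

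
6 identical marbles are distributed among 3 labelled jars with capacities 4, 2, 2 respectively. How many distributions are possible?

Ignoring the caps, the number of non-negative solutions to x_1+…+x_3 = 6 is C(8,2) = 28.
Subtract solutions that violate a single cap (substitute x_i' = x_i − (cap_i+1)): x_1 ≥ 5 gives C(3,2) = 3; x_2 ≥ 3 gives C(5,2) = 10; x_3 ≥ 3 gives C(5,2) = 10. Together 23.
Add back pairs where two caps are both exceeded: 0 + 0 + 1 = 1.
By inclusion–exclusion the count is 28 − 23 + 1 = 6.

6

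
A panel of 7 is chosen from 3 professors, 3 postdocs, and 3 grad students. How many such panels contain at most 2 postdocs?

Split by how many postdocs are chosen (0 through 2).
Sum: C(3,0)·C(6,7) + C(3,1)·C(6,6) + C(3,2)·C(6,5) = 0 + 3 + 18 = 21.

21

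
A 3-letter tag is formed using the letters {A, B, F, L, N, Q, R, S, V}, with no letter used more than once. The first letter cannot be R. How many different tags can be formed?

448

The first letter has 9−1 = 8 choices (anything except R).
The remaining 2 letters are filled from the other 8 symbols without repetition: 8 × 7 = 56.
Total: 8 × 56 = 448.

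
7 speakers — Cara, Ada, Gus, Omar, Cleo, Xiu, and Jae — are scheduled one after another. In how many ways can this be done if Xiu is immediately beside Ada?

Treat {Xiu, Ada} as a single unit. There are 6 units to order, and the pair itself can be ordered 2 ways.
So the count is 2·(6)! = 1440.

1440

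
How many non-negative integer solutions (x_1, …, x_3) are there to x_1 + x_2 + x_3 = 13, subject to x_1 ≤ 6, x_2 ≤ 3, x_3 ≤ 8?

By stars and bars, unrestricted non-negative solutions to x_1+…+x_3 = 13 number C(13+2,2) = 105.
Subtract solutions that violate a single cap (substitute x_i' = x_i − (cap_i+1)): x_1 ≥ 7 gives C(8,2) = 28; x_2 ≥ 4 gives C(11,2) = 55; x_3 ≥ 9 gives C(6,2) = 15. Together 98.
Add back pairs where two caps are both exceeded: 6 + 0 + 1 = 7.
By inclusion–exclusion the count is 105 − 98 + 7 = 14.

14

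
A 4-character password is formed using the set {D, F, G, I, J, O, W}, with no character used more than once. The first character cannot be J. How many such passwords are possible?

The first character has 7−1 = 6 choices (anything except J).
The remaining 3 characters are filled from the other 6 symbols without repetition: 6 × 5 × 4 = 120.
Total: 6 × 120 = 720.

720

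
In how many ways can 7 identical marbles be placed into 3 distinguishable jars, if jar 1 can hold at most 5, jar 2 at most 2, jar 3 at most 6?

Ignoring the caps, the number of non-negative solutions to x_1+…+x_3 = 7 is C(9,2) = 36.
Subtract solutions that violate a single cap (substitute x_i' = x_i − (cap_i+1)): x_1 ≥ 6 gives C(3,2) = 3; x_2 ≥ 3 gives C(6,2) = 15; x_3 ≥ 7 gives C(2,2) = 1. Together 19.
No two caps can be exceeded simultaneously, so the pair terms are all 0.
By inclusion–exclusion the count is 36 − 19 + 0 = 17.

17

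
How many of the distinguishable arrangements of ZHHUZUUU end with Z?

Fix Z in the last position and arrange the remaining 7 letters.
Those 7 letters have H appearing twice and U appearing 4 times, giving (7)!/(4!·2!) = 105.

105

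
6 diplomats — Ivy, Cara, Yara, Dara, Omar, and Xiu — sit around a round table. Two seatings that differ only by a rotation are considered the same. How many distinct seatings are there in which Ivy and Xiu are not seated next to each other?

Without the restriction there are (5)! = 120 seatings.
Seatings with Ivy beside Xiu: treat them as a block with 2 internal orders, giving 2 × (4)! = 48.
Subtracting, 120 − 48 = 72.

72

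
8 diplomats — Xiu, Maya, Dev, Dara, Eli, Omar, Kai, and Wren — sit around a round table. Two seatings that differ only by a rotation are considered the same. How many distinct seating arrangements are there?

Fix one person's seat to break rotational symmetry; the remaining 7 people can be arranged in (7)! = 5040 ways.

5040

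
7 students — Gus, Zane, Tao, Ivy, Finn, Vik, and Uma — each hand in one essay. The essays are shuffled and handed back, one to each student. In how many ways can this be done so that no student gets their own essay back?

Let Aᵢ be the assignments in which student i gets their own essay. We want the size of the complement of A₁∪…∪A_7.
By inclusion–exclusion this is Σ_{j=0}^{7} (−1)^j C(7,j)·(7−j)!.
Computing: 5040 − 5040 + 2520 − 840 + 210 − 42 + 7 − 1 = 1854.

1854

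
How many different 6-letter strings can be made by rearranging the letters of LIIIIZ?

The 6 letters of LIIIIZ have repeats: I appearing 4 times.
So there are 6! / (4!) = 30 distinguishable arrangements.

30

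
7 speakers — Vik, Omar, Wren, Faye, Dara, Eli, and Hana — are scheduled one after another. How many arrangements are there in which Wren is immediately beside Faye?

Glue Wren and Faye into one block (2 internal orders), leaving 6 units to arrange in a row.
So the count is 2·(6)! = 1440.

1440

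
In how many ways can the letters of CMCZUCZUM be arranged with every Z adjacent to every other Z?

1680

Treat the 2 copies of Z as a single block. The multiset to arrange is then {ZZ, C, C, C, M, M, U, U}, 8 items in all.
That gives (8)!/(3!·2!·2!) = 1680 arrangements.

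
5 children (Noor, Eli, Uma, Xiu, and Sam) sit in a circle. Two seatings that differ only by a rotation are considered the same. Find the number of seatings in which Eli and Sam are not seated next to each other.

Without the restriction there are (4)! = 24 seatings.
Seatings with Eli beside Sam: treat them as a block with 2 internal orders, giving 2 × (3)! = 12.
Subtracting, 24 − 12 = 12.

12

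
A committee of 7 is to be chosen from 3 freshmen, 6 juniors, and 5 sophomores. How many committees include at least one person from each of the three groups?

3058

Unrestricted: C(14,7) = 3432 ways to pick any 7 of the 14.
Selections missing a whole group: no freshmen → C(11,7) = 330; no juniors → C(8,7) = 8; no sophomores → C(9,7) = 36.
Add back selections omitting two groups (i.e. drawn from a single group): C(3,7) + C(6,7) + C(5,7) = 0.
By inclusion–exclusion: 3432 − 374 + 0 = 3058.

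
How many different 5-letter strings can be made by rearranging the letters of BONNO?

The 5 letters of BONNO have repeats: N appearing twice and O appearing twice.
Dividing 5! = 120 by 2!·2! = 4 for the repeated letters gives 30.

30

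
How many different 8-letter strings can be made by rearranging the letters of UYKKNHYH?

5040

UYKKNHYH has 8 letters with H appearing twice, K appearing twice, and Y appearing twice.
So there are 8! / (2!·2!·2!) = 5040 distinguishable arrangements.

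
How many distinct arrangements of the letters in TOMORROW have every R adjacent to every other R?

840

Treat the 2 copies of R as a single block. The multiset to arrange is then {RR, M, O, O, O, T, W}, 7 items in all.
That gives (7)!/(3!) = 840 arrangements.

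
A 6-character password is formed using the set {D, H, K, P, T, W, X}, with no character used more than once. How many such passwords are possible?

5040

This is a permutation of 6 out of 7: P(7,6) = 7!/1!.
7 × 6 × 5 × 4 × 3 × 2 = 5040.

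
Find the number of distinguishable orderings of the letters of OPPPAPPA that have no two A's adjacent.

Total arrangements of OPPPAPPA: 8!/(5!·2!) = 168.
If the two A's are adjacent, glue them into one block, leaving 7 items to arrange: (7)!/(5!) = 42 ways.
Subtracting, 168 − 42 = 126 arrangements keep the A's apart.

126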